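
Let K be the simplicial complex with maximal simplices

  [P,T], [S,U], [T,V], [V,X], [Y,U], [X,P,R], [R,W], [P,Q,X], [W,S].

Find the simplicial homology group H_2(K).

We work with the vertex ordering P < Q < R < S < T < U < V < W < X < Y. The simplices of K, each written with vertices in increasing order, are:

  0-simplices (10): P, Q, R, S, T, U, V, W, X, Y
  1-simplices (12): PQ, PR, PT, PX, QX, RW, RX, SU, SW, TV, UY, VX
  2-simplices (2): PQX, PRX

Hence C_0 ≅ Z^10, C_1 ≅ Z^12, C_2 ≅ Z^2.

The boundary map ∂_1: C_1 → C_0 is given by ∂[p,q] = [q] − [p].
This gives a 10×12 integer matrix of rank 9; reducing to Smith normal form yields diagonal entries (1,1,1,1,1,1,1,1,1).

∂_2: C_2 → C_1 acts by ∂[p,q,r] = [q,r] − [p,r] + [p,q]. For instance
  ∂PQX = QX − PX + PQ,
  ∂PRX = RX − PX + PR.
As a 12×2 matrix over Z this has rank 2, with invariant factors (1,1).

Computing H_k = (kernel of ∂_k) / (image of ∂_{k+1}):

  H_2: rank ker ∂_2 − rank ∂_3 = (2 − 2) − 0 = 0, and there is no ∂_3, so H_2 ≅ 0.

H_2 ≅ 0.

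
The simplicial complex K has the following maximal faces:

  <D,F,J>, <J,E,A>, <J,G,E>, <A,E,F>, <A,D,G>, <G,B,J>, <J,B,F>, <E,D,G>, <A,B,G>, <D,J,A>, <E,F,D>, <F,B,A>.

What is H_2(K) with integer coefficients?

Order the vertices as A < B < D < E < F < G < J. Listing each simplex with vertices in this order, K has dimension 2 with simplices:

  0-simplices (7): A, B, D, E, F, G, J
  1-simplices (18): AB, AD, AE, AF, AG, AJ, BF, BG, BJ, DE, DF, DG, DJ, EF, EG, EJ, FJ, GJ
  2-simplices (12): ABF, ABG, ADG, ADJ, AEF, AEJ, BFJ, BGJ, DEF, DEG, DFJ, EGJ

giving chain groups C_0 ≅ Z^7, C_1 ≅ Z^18, C_2 ≅ Z^12.

Boundary ∂_1: C_1 → C_0 sends each edge [p,q] (with p < q) to q − p.
The resulting 7×18 matrix has rank 6, and its Smith normal form has invariant factors (1,1,1,1,1,1).

Boundary ∂_2: C_2 → C_1 sends each 2-simplex [p,q,r] to [q,r] − [p,r] + [p,q]. For instance
  ∂DEG = EG − DG + DE,
  ∂EGJ = GJ − EJ + EG.
This gives a 18×12 integer matrix of rank 12; reducing to Smith normal form yields diagonal entries (1,1,1,1,1,1,1,1,1,1,1,2).

From H_k ≅ ker(∂_k) / im(∂_{k+1}) we obtain:

  H_2: rank ker ∂_2 − rank ∂_3 = (12 − 12) − 0 = 0, and there is no ∂_3, so H_2 = 0.

H_2 ≅ 0.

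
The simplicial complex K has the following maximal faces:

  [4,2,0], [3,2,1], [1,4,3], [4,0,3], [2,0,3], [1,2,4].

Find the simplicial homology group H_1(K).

Fix the vertex order 0 < 1 < 2 < 3 < 4 and write every simplex with vertices in increasing order. Then dim K = 2 and the simplices of K are:

  0-simplices (5): [0], [1], [2], [3], [4]
  1-simplices (9): [0,2], [0,3], [0,4], [1,2], [1,3], [1,4], [2,3], [2,4], [3,4]
  2-simplices (6): [0,2,3], [0,2,4], [0,3,4], [1,2,3], [1,2,4], [1,3,4]

so the chain groups are C_0 ≅ Z^5, C_1 ≅ Z^9, C_2 ≅ Z^6.

The boundary map ∂_1: C_1 → C_0 sends each edge [p,q] (with p < q) to q − p.
The resulting 5×9 matrix has rank 4, and its Smith normal form has invariant factors (1,1,1,1).

Boundary ∂_2: C_2 → C_1 maps a triangle to the signed sum of its edges. For instance
  ∂[1,3,4] = [3,4] − [1,4] + [1,3],
  ∂[1,2,4] = [2,4] − [1,4] + [1,2].
The 9×6 boundary matrix has rank 5 and Smith normal form diag(1,1,1,1,1).

Computing H_k = (kernel of ∂_k) / (image of ∂_{k+1}):

  H_1: rank ker ∂_1 − rank ∂_2 = (9 − 4) − 5 = 0, and the invariant factors of ∂_2 are all 1, so H_1 = 0.

(K is a triangulation of the 2-sphere S^2.)

H_1 = 0.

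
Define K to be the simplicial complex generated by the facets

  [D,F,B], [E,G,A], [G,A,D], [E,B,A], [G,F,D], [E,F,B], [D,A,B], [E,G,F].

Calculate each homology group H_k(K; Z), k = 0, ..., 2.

Order the vertices as A < B < D < E < F < G. Listing each simplex with vertices in this order, K has dimension 2 with simplices:

  0-simplices (6): A, B, D, E, F, G
  1-simplices (12): AB, AD, AE, AG, BD, BE, BF, DF, DG, EF, EG, FG
  2-simplices (8): ABD, ABE, ADG, AEG, BDF, BEF, DFG, EFG

so the chain groups are C_0 ≅ Z^6, C_1 ≅ Z^12, C_2 ≅ Z^8.

The boundary map ∂_1: C_1 → C_0 maps an edge to its endpoints' difference, ∂[p,q] = q − p.
The 6×12 boundary matrix has rank 5 and Smith normal form diag(1,1,1,1,1).

∂_2: C_2 → C_1 sends each 2-simplex [p,q,r] to [q,r] − [p,r] + [p,q]. For instance
  ∂ABD = BD − AD + AB,
  ∂DFG = FG − DG + DF.
The 12×8 boundary matrix has rank 7 and Smith normal form diag(1,1,1,1,1,1,1).

Reading off H_k = ker ∂_k / im ∂_{k+1}:

  H_0: rank C_0 − rank ∂_1 = 6 − 5 = 1, and the invariant factors of ∂_1 are all 1, so H_0 = Z.
  H_1: rank ker ∂_1 − rank ∂_2 = (12 − 5) − 7 = 0, and the invariant factors of ∂_2 are all 1, so H_1 = 0.
  H_2: rank ker ∂_2 − rank ∂_3 = (8 − 7) − 0 = 1, and there is no ∂_3, so H_2 = Z.

(K is a triangulation of the 2-sphere S^2.)

H_0 ≅ Z,  H_1 = 0,  H_2 ≅ Z.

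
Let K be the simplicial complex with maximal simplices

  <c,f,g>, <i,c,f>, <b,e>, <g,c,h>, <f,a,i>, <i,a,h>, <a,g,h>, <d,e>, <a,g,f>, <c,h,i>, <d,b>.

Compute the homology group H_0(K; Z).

H_0 ≅ Z^2.

Order the vertices as a < b < c < d < e < f < g < h < i. Listing each simplex with vertices in this order, K has dimension 2 with simplices:

  0-simplices (9): a, b, c, d, e, f, g, h, i
  1-simplices (15): af, ag, ah, ai, bd, be, cf, cg, ch, ci, de, fg, fi, gh, hi
  2-simplices (8): afg, afi, agh, ahi, cfg, cfi, cgh, chi

Hence C_0 ≅ Z^9, C_1 ≅ Z^15, C_2 ≅ Z^8.

∂_1: C_1 → C_0 maps an edge to its endpoints' difference, ∂[p,q] = q − p. For instance
  ∂hi = i − h.
The resulting 9×15 matrix has rank 7, and its Smith normal form has invariant factors (1,1,1,1,1,1,1).

∂_2: C_2 → C_1 sends each 2-simplex [p,q,r] to [q,r] − [p,r] + [p,q]. For instance
  ∂cgh = gh − ch + cg,
  ∂ahi = hi − ai + ah.
The 15×8 boundary matrix has rank 7 and Smith normal form diag(1,1,1,1,1,1,1).

Now H_k = ker ∂_k / im ∂_{k+1}, so:

  H_0: rank C_0 − rank ∂_1 = 9 − 7 = 2, and the invariant factors of ∂_1 are all 1, so H_0 = Z^2.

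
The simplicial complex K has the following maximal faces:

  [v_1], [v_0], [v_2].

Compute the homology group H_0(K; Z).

We work with the vertex ordering v_0 < v_1 < v_2. The simplices of K, each written with vertices in increasing order, are:

  0-simplices (3): [v_0], [v_1], [v_2]

giving chain groups C_0 ≅ Z^3.

Computing H_k = (kernel of ∂_k) / (image of ∂_{k+1}):

  H_0: rank C_0 − rank ∂_1 = 3 − 0 = 3, and there is no ∂_1, so H_0 = Z^3.

(K is a triangulation of a set of 3 points.)

H_0 = Z^3.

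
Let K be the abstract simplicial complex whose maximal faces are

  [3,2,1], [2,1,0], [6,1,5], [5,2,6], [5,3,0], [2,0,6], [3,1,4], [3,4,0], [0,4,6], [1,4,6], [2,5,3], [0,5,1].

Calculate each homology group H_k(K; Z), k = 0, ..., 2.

H_0 = Z,  H_1 = Z/2,  H_2 = 0.

We work with the vertex ordering 0 < 1 < 2 < 3 < 4 < 5 < 6. The simplices of K, each written with vertices in increasing order, are:

  0-simplices (7): [0], [1], [2], [3], [4], [5], [6]
  1-simplices (18): [0,1], [0,2], [0,3], [0,4], [0,5], [0,6], [1,2], [1,3], [1,4], [1,5], [1,6], [2,3], [2,5], [2,6], [3,4], [3,5], [4,6], [5,6]
  2-simplices (12): [0,1,2], [0,1,5], [0,2,6], [0,3,4], [0,3,5], [0,4,6], [1,2,3], [1,3,4], [1,4,6], [1,5,6], [2,3,5], [2,5,6]

Hence C_0 ≅ Z^7, C_1 ≅ Z^18, C_2 ≅ Z^12.

The boundary map ∂_1: C_1 → C_0 maps an edge to its endpoints' difference, ∂[p,q] = q − p. For instance
  ∂[0,5] = [5] − [0].
As a 7×18 matrix over Z this has rank 6, with invariant factors (1,1,1,1,1,1).

Boundary ∂_2: C_2 → C_1 sends each 2-simplex [p,q,r] to [q,r] − [p,r] + [p,q]. For instance
  ∂[1,3,4] = [3,4] − [1,4] + [1,3],
  ∂[0,3,5] = [3,5] − [0,5] + [0,3].
As a 18×12 matrix over Z this has rank 12, with invariant factors (1,1,1,1,1,1,1,1,1,1,1,2).

Computing H_k = (kernel of ∂_k) / (image of ∂_{k+1}):

  H_0: rank C_0 − rank ∂_1 = 7 − 6 = 1, and the invariant factors of ∂_1 are all 1, so H_0 ≅ Z.
  H_1: rank ker ∂_1 − rank ∂_2 = (18 − 6) − 12 = 0, and ∂_2 has invariant factor 2 > 1, so H_1 ≅ Z/2.
  H_2: rank ker ∂_2 − rank ∂_3 = (12 − 12) − 0 = 0, and there is no ∂_3, so H_2 ≅ 0.

As a check, the Euler characteristic is 7 − 18 + 12 = 1, which agrees with 1 − 0 + 0 = 1.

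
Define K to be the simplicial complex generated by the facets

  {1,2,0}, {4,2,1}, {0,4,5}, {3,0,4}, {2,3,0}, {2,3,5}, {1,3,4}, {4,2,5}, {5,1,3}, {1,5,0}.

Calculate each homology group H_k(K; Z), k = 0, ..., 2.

H_0 ≅ Z,  H_1 ≅ Z/2Z,  H_2 = 0.

K has 6 vertices, 15 edges, 10 triangles.
rank ∂_0 = 0, rank ∂_1 = 5 ⇒ b_0 = 6 − 0 − 5 = 1; all invariant factors of ∂_1 are 1 so no torsion. So H_0 ≅ Z.
rank ∂_1 = 5, rank ∂_2 = 10 ⇒ b_1 = 15 − 5 − 10 = 0; ∂_2 has invariant factor(s) [2] giving torsion. So H_1 ≅ Z/2Z.
rank ∂_2 = 10, rank ∂_3 = 0 ⇒ b_2 = 10 − 10 − 0 = 0. So H_2 ≅ 0.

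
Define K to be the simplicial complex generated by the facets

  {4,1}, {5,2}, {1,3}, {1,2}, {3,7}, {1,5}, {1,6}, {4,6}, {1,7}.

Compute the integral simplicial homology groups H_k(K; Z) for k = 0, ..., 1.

H_0 = Z,  H_1 = Z^3.

K has 7 vertices, 9 edges.
rank ∂_0 = 0, rank ∂_1 = 6 ⇒ b_0 = 7 − 0 − 6 = 1; all invariant factors of ∂_1 are 1 so no torsion. So H_0 ≅ Z.
rank ∂_1 = 6, rank ∂_2 = 0 ⇒ b_1 = 9 − 6 − 0 = 3. So H_1 ≅ Z^3.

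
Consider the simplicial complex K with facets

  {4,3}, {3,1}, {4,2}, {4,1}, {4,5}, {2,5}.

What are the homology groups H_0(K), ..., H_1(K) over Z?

H_0 = Z,  H_1 = Z^2.

Order the vertices as 1 < 2 < 3 < 4 < 5. Listing each simplex with vertices in this order, K has dimension 1 with simplices:

  0-simplices (5): [1], [2], [3], [4], [5]
  1-simplices (6): [1,3], [1,4], [2,4], [2,5], [3,4], [4,5]

giving chain groups C_0 ≅ Z^5, C_1 ≅ Z^6.

∂_1: C_1 → C_0 is given by ∂[p,q] = [q] − [p]. For instance
  ∂[3,4] = [4] − [3].
The resulting 5×6 matrix has rank 4, and its Smith normal form has invariant factors (1,1,1,1).

Now H_k = ker ∂_k / im ∂_{k+1}, so:

  H_0: rank C_0 − rank ∂_1 = 5 − 4 = 1, and the invariant factors of ∂_1 are all 1, so H_0 ≅ Z.
  H_1: rank ker ∂_1 − rank ∂_2 = (6 − 4) − 0 = 2, and there is no ∂_2, so H_1 ≅ Z^2.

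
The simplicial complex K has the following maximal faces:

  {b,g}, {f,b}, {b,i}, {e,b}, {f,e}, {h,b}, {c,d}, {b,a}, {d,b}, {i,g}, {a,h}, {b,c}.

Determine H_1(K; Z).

H_1 ≅ Z^4.

We work with the vertex ordering a < b < c < d < e < f < g < h < i. The simplices of K, each written with vertices in increasing order, are:

  0-simplices (9): a, b, c, d, e, f, g, h, i
  1-simplices (12): ab, ah, bc, bd, be, bf, bg, bh, bi, cd, ef, gi

giving chain groups C_0 ≅ Z^9, C_1 ≅ Z^12.

The boundary map ∂_1: C_1 → C_0 sends each edge [p,q] (with p < q) to q − p. For instance
  ∂gi = i − g.
The resulting 9×12 matrix has rank 8, and its Smith normal form has invariant factors (1,1,1,1,1,1,1,1).

From H_k ≅ ker(∂_k) / im(∂_{k+1}) we obtain:

  H_1: rank ker ∂_1 − rank ∂_2 = (12 − 8) − 0 = 4, and there is no ∂_2, so H_1 = Z^4.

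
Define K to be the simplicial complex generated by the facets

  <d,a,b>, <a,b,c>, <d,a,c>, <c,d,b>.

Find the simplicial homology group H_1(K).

K has 4 vertices, 6 edges, 4 triangles.
rank ∂_1 = 3, rank ∂_2 = 3 ⇒ b_1 = 6 − 3 − 3 = 0; all invariant factors of ∂_2 are 1 so no torsion. So H_1 ≅ 0.

H_1 ≅ 0.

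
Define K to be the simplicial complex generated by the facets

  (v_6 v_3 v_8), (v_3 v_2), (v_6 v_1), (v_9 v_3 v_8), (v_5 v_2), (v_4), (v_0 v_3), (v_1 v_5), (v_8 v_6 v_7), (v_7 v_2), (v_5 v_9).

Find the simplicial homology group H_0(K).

H_0 ≅ Z^2.

Take the total order v_0 < v_1 < v_2 < v_3 < v_4 < v_5 < v_6 < v_7 < v_8 < v_9 on the vertex set. Then K (dimension 2) consists of the simplices:

  0-simplices (10): [v_0], [v_1], [v_2], [v_3], [v_4], [v_5], [v_6], [v_7], [v_8], [v_9]
  1-simplices (14): [v_0,v_3], [v_1,v_5], [v_1,v_6], [v_2,v_3], [v_2,v_5], [v_2,v_7], [v_3,v_6], [v_3,v_8], [v_3,v_9], [v_5,v_9], [v_6,v_7], [v_6,v_8], [v_7,v_8], [v_8,v_9]
  2-simplices (3): [v_3,v_6,v_8], [v_3,v_8,v_9], [v_6,v_7,v_8]

Hence C_0 ≅ Z^10, C_1 ≅ Z^14, C_2 ≅ Z^3.

∂_1: C_1 → C_0 maps an edge to its endpoints' difference, ∂[p,q] = q − p.
The resulting 10×14 matrix has rank 8, and its Smith normal form has invariant factors (1,1,1,1,1,1,1,1).

Boundary ∂_2: C_2 → C_1 maps a triangle to the signed sum of its edges. For instance
  ∂[v_3,v_6,v_8] = [v_6,v_8] − [v_3,v_8] + [v_3,v_6],
  ∂[v_3,v_8,v_9] = [v_8,v_9] − [v_3,v_9] + [v_3,v_8].
The 14×3 boundary matrix has rank 3 and Smith normal form diag(1,1,1).

Reading off H_k = ker ∂_k / im ∂_{k+1}:

  H_0: rank C_0 − rank ∂_1 = 10 − 8 = 2, and the invariant factors of ∂_1 are all 1, so H_0 ≅ Z^2.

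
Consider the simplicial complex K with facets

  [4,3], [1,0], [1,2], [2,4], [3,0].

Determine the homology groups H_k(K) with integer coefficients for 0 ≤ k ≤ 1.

Fix the vertex order 0 < 1 < 2 < 3 < 4 and write every simplex with vertices in increasing order. Then dim K = 1 and the simplices of K are:

  0-simplices (5): [0], [1], [2], [3], [4]
  1-simplices (5): [0,1], [0,3], [1,2], [2,4], [3,4]

Hence C_0 ≅ Z^5, C_1 ≅ Z^5.

Boundary ∂_1: C_1 → C_0 sends each edge [p,q] (with p < q) to q − p.
As a 5×5 matrix over Z this has rank 4, with invariant factors (1,1,1,1).

Reading off H_k = ker ∂_k / im ∂_{k+1}:

  H_0: rank C_0 − rank ∂_1 = 5 − 4 = 1, and the invariant factors of ∂_1 are all 1, so H_0 = Z.
  H_1: rank ker ∂_1 − rank ∂_2 = (5 − 4) − 0 = 1, and there is no ∂_2, so H_1 = Z.

H_0 ≅ Z,  H_1 ≅ Z.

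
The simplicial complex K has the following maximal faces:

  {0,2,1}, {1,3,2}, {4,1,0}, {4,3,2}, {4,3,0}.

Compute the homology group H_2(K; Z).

H_2 ≅ 0.

Fix the vertex order 0 < 1 < 2 < 3 < 4 and write every simplex with vertices in increasing order. Then dim K = 2 and the simplices of K are:

  0-simplices (5): [0], [1], [2], [3], [4]
  1-simplices (10): [0,1], [0,2], [0,3], [0,4], [1,2], [1,3], [1,4], [2,3], [2,4], [3,4]
  2-simplices (5): [0,1,2], [0,1,4], [0,3,4], [1,2,3], [2,3,4]

so the chain groups are C_0 ≅ Z^5, C_1 ≅ Z^10, C_2 ≅ Z^5.

The boundary map ∂_1: C_1 → C_0 sends each edge [p,q] (with p < q) to q − p. For instance
  ∂[1,3] = [3] − [1].
As a 5×10 matrix over Z this has rank 4, with invariant factors (1,1,1,1).

∂_2: C_2 → C_1 sends each 2-simplex [p,q,r] to [q,r] − [p,r] + [p,q]. For instance
  ∂[2,3,4] = [3,4] − [2,4] + [2,3],
  ∂[0,1,4] = [1,4] − [0,4] + [0,1].
The resulting 10×5 matrix has rank 5, and its Smith normal form has invariant factors (1,1,1,1,1).

Computing H_k = (kernel of ∂_k) / (image of ∂_{k+1}):

  H_2: rank ker ∂_2 − rank ∂_3 = (5 − 5) − 0 = 0, and there is no ∂_3, so H_2 = 0.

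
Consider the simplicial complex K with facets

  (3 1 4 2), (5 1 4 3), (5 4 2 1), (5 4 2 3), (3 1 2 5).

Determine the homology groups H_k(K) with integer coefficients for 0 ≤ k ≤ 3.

K has 5 vertices, 10 edges, 10 triangles, 5 3-simplices.
rank ∂_0 = 0, rank ∂_1 = 4 ⇒ b_0 = 5 − 0 − 4 = 1; all invariant factors of ∂_1 are 1 so no torsion. So H_0 = Z.
rank ∂_1 = 4, rank ∂_2 = 6 ⇒ b_1 = 10 − 4 − 6 = 0; all invariant factors of ∂_2 are 1 so no torsion. So H_1 = 0.
rank ∂_2 = 6, rank ∂_3 = 4 ⇒ b_2 = 10 − 6 − 4 = 0; all invariant factors of ∂_3 are 1 so no torsion. So H_2 = 0.
rank ∂_3 = 4, rank ∂_4 = 0 ⇒ b_3 = 5 − 4 − 0 = 1. So H_3 = Z.

H_0 ≅ Z,  H_1 = 0,  H_2 = 0,  H_3 ≅ Z.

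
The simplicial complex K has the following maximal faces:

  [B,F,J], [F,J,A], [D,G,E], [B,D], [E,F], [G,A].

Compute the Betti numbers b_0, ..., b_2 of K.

b_0 = 1, b_1 = 2, b_2 = 0.

Take the total order A < B < D < E < F < G < J on the vertex set. Then K (dimension 2) consists of the simplices:

  0-simplices (7): A, B, D, E, F, G, J
  1-simplices (11): AF, AG, AJ, BD, BF, BJ, DE, DG, EF, EG, FJ
  2-simplices (3): AFJ, BFJ, DEG

so the chain groups are C_0 ≅ Z^7, C_1 ≅ Z^11, C_2 ≅ Z^3.

Boundary ∂_1: C_1 → C_0 sends each edge [p,q] (with p < q) to q − p. For instance
  ∂AG = G − A.
The resulting 7×11 matrix has rank 6, and its Smith normal form has invariant factors (1,1,1,1,1,1).

∂_2: C_2 → C_1 sends each 2-simplex [p,q,r] to [q,r] − [p,r] + [p,q]. For instance
  ∂DEG = EG − DG + DE,
  ∂BFJ = FJ − BJ + BF.
The resulting 11×3 matrix has rank 3, and its Smith normal form has invariant factors (1,1,1).

Computing H_k = (kernel of ∂_k) / (image of ∂_{k+1}):

  H_0: rank C_0 − rank ∂_1 = 7 − 6 = 1, and the invariant factors of ∂_1 are all 1, so H_0 ≅ Z.
  H_1: rank ker ∂_1 − rank ∂_2 = (11 − 6) − 3 = 2, and the invariant factors of ∂_2 are all 1, so H_1 ≅ Z^2.
  H_2: rank ker ∂_2 − rank ∂_3 = (3 − 3) − 0 = 0, and there is no ∂_3, so H_2 ≅ 0.

Hence the Betti numbers are b_0 = 1, b_1 = 2, b_2 = 0.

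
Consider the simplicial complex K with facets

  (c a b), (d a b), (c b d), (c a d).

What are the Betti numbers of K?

b_0 = 1, b_1 = 0, b_2 = 1.

Take the total order a < b < c < d on the vertex set. Then K (dimension 2) consists of the simplices:

  0-simplices (4): a, b, c, d
  1-simplices (6): ab, ac, ad, bc, bd, cd
  2-simplices (4): abc, abd, acd, bcd

so the chain groups are C_0 ≅ Z^4, C_1 ≅ Z^6, C_2 ≅ Z^4.

∂_1: C_1 → C_0 is given by ∂[p,q] = [q] − [p]. For instance
  ∂ac = c − a.
This gives a 4×6 integer matrix of rank 3; reducing to Smith normal form yields diagonal entries (1,1,1).

Boundary ∂_2: C_2 → C_1 maps a triangle to the signed sum of its edges. For instance
  ∂bcd = cd − bd + bc,
  ∂acd = cd − ad + ac.
The resulting 6×4 matrix has rank 3, and its Smith normal form has invariant factors (1,1,1).

From H_k ≅ ker(∂_k) / im(∂_{k+1}) we obtain:

  H_0: rank C_0 − rank ∂_1 = 4 − 3 = 1, and the invariant factors of ∂_1 are all 1, so H_0 = Z.
  H_1: rank ker ∂_1 − rank ∂_2 = (6 − 3) − 3 = 0, and the invariant factors of ∂_2 are all 1, so H_1 = 0.
  H_2: rank ker ∂_2 − rank ∂_3 = (4 − 3) − 0 = 1, and there is no ∂_3, so H_2 = Z.

As a check, the Euler characteristic is 4 − 6 + 4 = 2, which agrees with 1 − 0 + 1 = 2.

Hence the Betti numbers are b_0 = 1, b_1 = 0, b_2 = 1.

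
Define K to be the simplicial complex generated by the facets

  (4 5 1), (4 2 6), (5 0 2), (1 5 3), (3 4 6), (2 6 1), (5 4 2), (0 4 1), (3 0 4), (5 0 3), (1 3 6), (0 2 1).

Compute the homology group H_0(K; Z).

H_0 ≅ Z.

We work with the vertex ordering 0 < 1 < 2 < 3 < 4 < 5 < 6. The simplices of K, each written with vertices in increasing order, are:

  0-simplices (7): [0], [1], [2], [3], [4], [5], [6]
  1-simplices (18): [0,1], [0,2], [0,3], [0,4], [0,5], [1,2], [1,3], [1,4], [1,5], [1,6], [2,4], [2,5], [2,6], [3,4], [3,5], [3,6], [4,5], [4,6]
  2-simplices (12): [0,1,2], [0,1,4], [0,2,5], [0,3,4], [0,3,5], [1,2,6], [1,3,5], [1,3,6], [1,4,5], [2,4,5], [2,4,6], [3,4,6]

so the chain groups are C_0 ≅ Z^7, C_1 ≅ Z^18, C_2 ≅ Z^12.

Boundary ∂_1: C_1 → C_0 sends each edge [p,q] (with p < q) to q − p. For instance
  ∂[3,5] = [5] − [3].
The resulting 7×18 matrix has rank 6, and its Smith normal form has invariant factors (1,1,1,1,1,1).

Boundary ∂_2: C_2 → C_1 sends each 2-simplex [p,q,r] to [q,r] − [p,r] + [p,q]. For instance
  ∂[0,3,4] = [3,4] − [0,4] + [0,3],
  ∂[0,2,5] = [2,5] − [0,5] + [0,2].
The 18×12 boundary matrix has rank 12 and Smith normal form diag(1,1,1,1,1,1,1,1,1,1,1,2).

From H_k ≅ ker(∂_k) / im(∂_{k+1}) we obtain:

  H_0: rank C_0 − rank ∂_1 = 7 − 6 = 1, and the invariant factors of ∂_1 are all 1, so H_0 ≅ Z.

(K is a triangulation of the real projective plane RP^2.)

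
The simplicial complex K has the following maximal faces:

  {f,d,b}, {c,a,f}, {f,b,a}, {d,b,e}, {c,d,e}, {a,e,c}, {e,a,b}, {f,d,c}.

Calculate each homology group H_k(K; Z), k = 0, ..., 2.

Order the vertices as a < b < c < d < e < f. Listing each simplex with vertices in this order, K has dimension 2 with simplices:

  0-simplices (6): a, b, c, d, e, f
  1-simplices (12): ab, ac, ae, af, bd, be, bf, cd, ce, cf, de, df
  2-simplices (8): abe, abf, ace, acf, bde, bdf, cde, cdf

Hence C_0 ≅ Z^6, C_1 ≅ Z^12, C_2 ≅ Z^8.

∂_1: C_1 → C_0 maps an edge to its endpoints' difference, ∂[p,q] = q − p. For instance
  ∂ae = e − a.
This gives a 6×12 integer matrix of rank 5; reducing to Smith normal form yields diagonal entries (1,1,1,1,1).

∂_2: C_2 → C_1 sends each 2-simplex [p,q,r] to [q,r] − [p,r] + [p,q]. For instance
  ∂bdf = df − bf + bd,
  ∂acf = cf − af + ac.
As a 12×8 matrix over Z this has rank 7, with invariant factors (1,1,1,1,1,1,1).

Reading off H_k = ker ∂_k / im ∂_{k+1}:

  H_0: rank C_0 − rank ∂_1 = 6 − 5 = 1, and the invariant factors of ∂_1 are all 1, so H_0 = Z.
  H_1: rank ker ∂_1 − rank ∂_2 = (12 − 5) − 7 = 0, and the invariant factors of ∂_2 are all 1, so H_1 = 0.
  H_2: rank ker ∂_2 − rank ∂_3 = (8 − 7) − 0 = 1, and there is no ∂_3, so H_2 = Z.

As a check, the Euler characteristic is 6 − 12 + 8 = 2, which agrees with 1 − 0 + 1 = 2.

H_0 = Z,  H_1 = 0,  H_2 = Z.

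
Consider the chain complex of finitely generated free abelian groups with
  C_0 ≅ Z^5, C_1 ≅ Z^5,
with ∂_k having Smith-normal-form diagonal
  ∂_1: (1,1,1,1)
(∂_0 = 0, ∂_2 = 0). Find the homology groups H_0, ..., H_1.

H_0: b_0 = 5 − 0 − 4 = 1; torsion from ∂_1 factors > 1: none. So H_0 ≅ Z.
H_1: b_1 = 5 − 4 − 0 = 1; torsion from ∂_2 factors > 1: none. So H_1 ≅ Z.

H_0 ≅ Z,  H_1 ≅ Z.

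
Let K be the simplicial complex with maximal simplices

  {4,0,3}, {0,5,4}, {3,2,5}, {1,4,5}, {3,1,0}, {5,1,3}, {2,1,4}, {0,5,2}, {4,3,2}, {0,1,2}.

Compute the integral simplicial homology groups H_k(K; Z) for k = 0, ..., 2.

Take the total order 0 < 1 < 2 < 3 < 4 < 5 on the vertex set. Then K (dimension 2) consists of the simplices:

  0-simplices (6): [0], [1], [2], [3], [4], [5]
  1-simplices (15): [0,1], [0,2], [0,3], [0,4], [0,5], [1,2], [1,3], [1,4], [1,5], [2,3], [2,4], [2,5], [3,4], [3,5], [4,5]
  2-simplices (10): [0,1,2], [0,1,3], [0,2,5], [0,3,4], [0,4,5], [1,2,4], [1,3,5], [1,4,5], [2,3,4], [2,3,5]

giving chain groups C_0 ≅ Z^6, C_1 ≅ Z^15, C_2 ≅ Z^10.

∂_1: C_1 → C_0 maps an edge to its endpoints' difference, ∂[p,q] = q − p. For instance
  ∂[0,2] = [2] − [0].
As a 6×15 matrix over Z this has rank 5, with invariant factors (1,1,1,1,1).

Boundary ∂_2: C_2 → C_1 sends each 2-simplex [p,q,r] to [q,r] − [p,r] + [p,q]. For instance
  ∂[1,3,5] = [3,5] − [1,5] + [1,3],
  ∂[1,4,5] = [4,5] − [1,5] + [1,4].
This gives a 15×10 integer matrix of rank 10; reducing to Smith normal form yields diagonal entries (1,1,1,1,1,1,1,1,1,2).

Now H_k = ker ∂_k / im ∂_{k+1}, so:

  H_0: rank C_0 − rank ∂_1 = 6 − 5 = 1, and the invariant factors of ∂_1 are all 1, so H_0 ≅ Z.
  H_1: rank ker ∂_1 − rank ∂_2 = (15 − 5) − 10 = 0, and ∂_2 has invariant factor 2 > 1, so H_1 ≅ Z/2.
  H_2: rank ker ∂_2 − rank ∂_3 = (10 − 10) − 0 = 0, and there is no ∂_3, so H_2 ≅ 0.

As a check, the Euler characteristic is 6 − 15 + 10 = 1, which agrees with 1 − 0 + 0 = 1.

H_0 = Z,  H_1 = Z/2,  H_2 = 0.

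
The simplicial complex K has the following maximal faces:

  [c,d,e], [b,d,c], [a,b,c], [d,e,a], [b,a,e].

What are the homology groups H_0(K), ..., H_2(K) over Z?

H_0 = Z,  H_1 = Z,  H_2 = 0.

Take the total order a < b < c < d < e on the vertex set. Then K (dimension 2) consists of the simplices:

  0-simplices (5): a, b, c, d, e
  1-simplices (10): ab, ac, ad, ae, bc, bd, be, cd, ce, de
  2-simplices (5): abc, abe, ade, bcd, cde

giving chain groups C_0 ≅ Z^5, C_1 ≅ Z^10, C_2 ≅ Z^5.

Boundary ∂_1: C_1 → C_0 sends each edge [p,q] (with p < q) to q − p. For instance
  ∂cd = d − c.
As a 5×10 matrix over Z this has rank 4, with invariant factors (1,1,1,1).

∂_2: C_2 → C_1 acts by ∂[p,q,r] = [q,r] − [p,r] + [p,q]. For instance
  ∂cde = de − ce + cd,
  ∂bcd = cd − bd + bc.
The 10×5 boundary matrix has rank 5 and Smith normal form diag(1,1,1,1,1).

From H_k ≅ ker(∂_k) / im(∂_{k+1}) we obtain:

  H_0: rank C_0 − rank ∂_1 = 5 − 4 = 1, and the invariant factors of ∂_1 are all 1, so H_0 ≅ Z.
  H_1: rank ker ∂_1 − rank ∂_2 = (10 − 4) − 5 = 1, and the invariant factors of ∂_2 are all 1, so H_1 ≅ Z.
  H_2: rank ker ∂_2 − rank ∂_3 = (5 − 5) − 0 = 0, and there is no ∂_3, so H_2 ≅ 0.

As a check, the Euler characteristic is 5 − 10 + 5 = 0, which agrees with 1 − 1 + 0 = 0.
(K is a triangulation of the Möbius band.)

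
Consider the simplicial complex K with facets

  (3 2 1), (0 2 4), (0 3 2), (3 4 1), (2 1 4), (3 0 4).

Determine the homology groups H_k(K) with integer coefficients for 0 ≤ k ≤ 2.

H_0 = Z,  H_1 = 0,  H_2 = Z.

Take the total order 0 < 1 < 2 < 3 < 4 on the vertex set. Then K (dimension 2) consists of the simplices:

  0-simplices (5): [0], [1], [2], [3], [4]
  1-simplices (9): [0,2], [0,3], [0,4], [1,2], [1,3], [1,4], [2,3], [2,4], [3,4]
  2-simplices (6): [0,2,3], [0,2,4], [0,3,4], [1,2,3], [1,2,4], [1,3,4]

Hence C_0 ≅ Z^5, C_1 ≅ Z^9, C_2 ≅ Z^6.

The boundary map ∂_1: C_1 → C_0 is given by ∂[p,q] = [q] − [p].
This gives a 5×9 integer matrix of rank 4; reducing to Smith normal form yields diagonal entries (1,1,1,1).

The boundary map ∂_2: C_2 → C_1 sends each 2-simplex [p,q,r] to [q,r] − [p,r] + [p,q]. For instance
  ∂[1,2,3] = [2,3] − [1,3] + [1,2],
  ∂[0,2,4] = [2,4] − [0,4] + [0,2].
The resulting 9×6 matrix has rank 5, and its Smith normal form has invariant factors (1,1,1,1,1).

Reading off H_k = ker ∂_k / im ∂_{k+1}:

  H_0: rank C_0 − rank ∂_1 = 5 − 4 = 1, and the invariant factors of ∂_1 are all 1, so H_0 ≅ Z.
  H_1: rank ker ∂_1 − rank ∂_2 = (9 − 4) − 5 = 0, and the invariant factors of ∂_2 are all 1, so H_1 ≅ 0.
  H_2: rank ker ∂_2 − rank ∂_3 = (6 − 5) − 0 = 1, and there is no ∂_3, so H_2 ≅ Z.

As a check, the Euler characteristic is 5 − 9 + 6 = 2, which agrees with 1 − 0 + 1 = 2.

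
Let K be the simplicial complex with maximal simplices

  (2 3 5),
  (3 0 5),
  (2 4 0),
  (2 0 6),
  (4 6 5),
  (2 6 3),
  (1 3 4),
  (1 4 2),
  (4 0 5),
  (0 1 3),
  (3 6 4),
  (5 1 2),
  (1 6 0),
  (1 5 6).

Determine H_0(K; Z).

Take the total order 0 < 1 < 2 < 3 < 4 < 5 < 6 on the vertex set. Then K (dimension 2) consists of the simplices:

  0-simplices (7): [0], [1], [2], [3], [4], [5], [6]
  1-simplices (21): [0,1], [0,2], [0,3], [0,4], [0,5], [0,6], [1,2], [1,3], [1,4], [1,5], [1,6], [2,3], [2,4], [2,5], [2,6], [3,4], [3,5], [3,6], [4,5], [4,6], [5,6]
  2-simplices (14): [0,1,3], [0,1,6], [0,2,4], [0,2,6], [0,3,5], [0,4,5], [1,2,4], [1,2,5], [1,3,4], [1,5,6], [2,3,5], [2,3,6], [3,4,6], [4,5,6]

so the chain groups are C_0 ≅ Z^7, C_1 ≅ Z^21, C_2 ≅ Z^14.

Boundary ∂_1: C_1 → C_0 sends each edge [p,q] (with p < q) to q − p. For instance
  ∂[4,5] = [5] − [4].
The 7×21 boundary matrix has rank 6 and Smith normal form diag(1,1,1,1,1,1).

The boundary map ∂_2: C_2 → C_1 maps a triangle to the signed sum of its edges. For instance
  ∂[3,4,6] = [4,6] − [3,6] + [3,4],
  ∂[1,2,4] = [2,4] − [1,4] + [1,2].
As a 21×14 matrix over Z this has rank 13, with invariant factors (1,1,1,1,1,1,1,1,1,1,1,1,1).

Reading off H_k = ker ∂_k / im ∂_{k+1}:

  H_0: rank C_0 − rank ∂_1 = 7 − 6 = 1, and the invariant factors of ∂_1 are all 1, so H_0 ≅ Z.

H_0 = Z.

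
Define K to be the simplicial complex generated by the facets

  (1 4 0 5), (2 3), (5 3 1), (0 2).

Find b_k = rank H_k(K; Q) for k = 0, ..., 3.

K has 6 vertices, 10 edges, 5 triangles, 1 3-simplex.
rank ∂_0 = 0, rank ∂_1 = 5 ⇒ b_0 = 6 − 0 − 5 = 1; all invariant factors of ∂_1 are 1 so no torsion. So H_0 ≅ Z.
rank ∂_1 = 5, rank ∂_2 = 4 ⇒ b_1 = 10 − 5 − 4 = 1; all invariant factors of ∂_2 are 1 so no torsion. So H_1 ≅ Z.
rank ∂_2 = 4, rank ∂_3 = 1 ⇒ b_2 = 5 − 4 − 1 = 0; all invariant factors of ∂_3 are 1 so no torsion. So H_2 ≅ 0.
rank ∂_3 = 1, rank ∂_4 = 0 ⇒ b_3 = 1 − 1 − 0 = 0. So H_3 ≅ 0.

b_0 = 1, b_1 = 1, b_2 = 0, b_3 = 0.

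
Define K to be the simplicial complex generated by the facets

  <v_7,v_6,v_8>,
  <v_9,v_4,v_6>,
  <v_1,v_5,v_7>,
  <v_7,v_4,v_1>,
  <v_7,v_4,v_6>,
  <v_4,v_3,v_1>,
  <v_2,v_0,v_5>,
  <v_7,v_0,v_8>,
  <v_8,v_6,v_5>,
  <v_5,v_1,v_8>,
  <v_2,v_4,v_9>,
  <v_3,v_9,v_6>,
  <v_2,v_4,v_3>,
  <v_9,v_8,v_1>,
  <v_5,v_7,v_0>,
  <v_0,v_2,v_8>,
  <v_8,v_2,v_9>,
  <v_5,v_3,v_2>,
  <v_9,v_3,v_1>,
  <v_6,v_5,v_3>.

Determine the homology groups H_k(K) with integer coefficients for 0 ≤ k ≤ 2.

H_0 ≅ Z,  H_1 ≅ Z ⊕ Z/2,  H_2 = 0.

Order the vertices as v_0 < v_1 < v_2 < v_3 < v_4 < v_5 < v_6 < v_7 < v_8 < v_9. Listing each simplex with vertices in this order, K has dimension 2 with simplices:

  0-simplices (10): [v_0], [v_1], [v_2], [v_3], [v_4], [v_5], [v_6], [v_7], [v_8], [v_9]
  1-simplices (30): (30 of them)
  2-simplices (20): (20 of them)

Hence C_0 ≅ Z^10, C_1 ≅ Z^30, C_2 ≅ Z^20.

Boundary ∂_1: C_1 → C_0 is given by ∂[p,q] = [q] − [p]. For instance
  ∂[v_7,v_8] = [v_8] − [v_7].
The 10×30 boundary matrix has rank 9 and Smith normal form diag(1,1,1,1,1,1,1,1,1).

∂_2: C_2 → C_1 sends each 2-simplex [p,q,r] to [q,r] − [p,r] + [p,q]. For instance
  ∂[v_0,v_2,v_5] = [v_2,v_5] − [v_0,v_5] + [v_0,v_2],
  ∂[v_4,v_6,v_7] = [v_6,v_7] − [v_4,v_7] + [v_4,v_6].
The resulting 30×20 matrix has rank 20, and its Smith normal form has invariant factors (1,1,1,1,1,1,1,1,1,1,1,1,1,1,1,1,1,1,1,2).

Now H_k = ker ∂_k / im ∂_{k+1}, so:

  H_0: rank C_0 − rank ∂_1 = 10 − 9 = 1, and the invariant factors of ∂_1 are all 1, so H_0 = Z.
  H_1: rank ker ∂_1 − rank ∂_2 = (30 − 9) − 20 = 1, and ∂_2 has invariant factor 2 > 1, so H_1 = Z ⊕ Z/2.
  H_2: rank ker ∂_2 − rank ∂_3 = (20 − 20) − 0 = 0, and there is no ∂_3, so H_2 = 0.

(K is a triangulation of the Klein bottle.)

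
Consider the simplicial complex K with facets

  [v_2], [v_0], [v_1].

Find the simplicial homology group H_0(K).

Order the vertices as v_0 < v_1 < v_2. Listing each simplex with vertices in this order, K has dimension 0 with simplices:

  0-simplices (3): [v_0], [v_1], [v_2]

so the chain groups are C_0 ≅ Z^3.

Now H_k = ker ∂_k / im ∂_{k+1}, so:

  H_0: rank C_0 − rank ∂_1 = 3 − 0 = 3, and there is no ∂_1, so H_0 ≅ Z^3.

H_0 = Z^3.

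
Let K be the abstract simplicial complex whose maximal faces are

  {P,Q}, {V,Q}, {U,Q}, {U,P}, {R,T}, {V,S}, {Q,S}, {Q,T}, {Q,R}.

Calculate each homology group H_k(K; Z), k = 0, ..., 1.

K has 7 vertices, 9 edges.
rank ∂_0 = 0, rank ∂_1 = 6 ⇒ b_0 = 7 − 0 − 6 = 1; all invariant factors of ∂_1 are 1 so no torsion. So H_0 = Z.
rank ∂_1 = 6, rank ∂_2 = 0 ⇒ b_1 = 9 − 6 − 0 = 3. So H_1 = Z^3.

H_0 = Z,  H_1 = Z^3.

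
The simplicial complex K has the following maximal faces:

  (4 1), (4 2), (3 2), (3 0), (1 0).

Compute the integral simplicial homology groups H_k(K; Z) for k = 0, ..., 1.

Take the total order 0 < 1 < 2 < 3 < 4 on the vertex set. Then K (dimension 1) consists of the simplices:

  0-simplices (5): [0], [1], [2], [3], [4]
  1-simplices (5): [0,1], [0,3], [1,4], [2,3], [2,4]

so the chain groups are C_0 ≅ Z^5, C_1 ≅ Z^5.

∂_1: C_1 → C_0 is given by ∂[p,q] = [q] − [p]. For instance
  ∂[0,3] = [3] − [0].
As a 5×5 matrix over Z this has rank 4, with invariant factors (1,1,1,1).

From H_k ≅ ker(∂_k) / im(∂_{k+1}) we obtain:

  H_0: rank C_0 − rank ∂_1 = 5 − 4 = 1, and the invariant factors of ∂_1 are all 1, so H_0 = Z.
  H_1: rank ker ∂_1 − rank ∂_2 = (5 − 4) − 0 = 1, and there is no ∂_2, so H_1 = Z.

H_0 ≅ Z,  H_1 ≅ Z.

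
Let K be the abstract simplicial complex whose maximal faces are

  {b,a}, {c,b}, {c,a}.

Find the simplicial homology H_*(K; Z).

H_0 ≅ Z,  H_1 ≅ Z.

Order the vertices as a < b < c. Listing each simplex with vertices in this order, K has dimension 1 with simplices:

  0-simplices (3): a, b, c
  1-simplices (3): ab, ac, bc

so the chain groups are C_0 ≅ Z^3, C_1 ≅ Z^3.

Boundary ∂_1: C_1 → C_0 is given by ∂[p,q] = [q] − [p]. For instance
  ∂bc = c − b.
The resulting 3×3 matrix has rank 2, and its Smith normal form has invariant factors (1,1).

Now H_k = ker ∂_k / im ∂_{k+1}, so:

  H_0: rank C_0 − rank ∂_1 = 3 − 2 = 1, and the invariant factors of ∂_1 are all 1, so H_0 ≅ Z.
  H_1: rank ker ∂_1 − rank ∂_2 = (3 − 2) − 0 = 1, and there is no ∂_2, so H_1 ≅ Z.

As a check, the Euler characteristic is 3 − 3 = 0, which agrees with 1 − 1 = 0.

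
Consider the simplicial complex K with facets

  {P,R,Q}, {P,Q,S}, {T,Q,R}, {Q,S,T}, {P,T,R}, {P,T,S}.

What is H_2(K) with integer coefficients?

H_2 ≅ Z.

K has 5 vertices, 9 edges, 6 triangles.
rank ∂_2 = 5, rank ∂_3 = 0 ⇒ b_2 = 6 − 5 − 0 = 1. So H_2 = Z.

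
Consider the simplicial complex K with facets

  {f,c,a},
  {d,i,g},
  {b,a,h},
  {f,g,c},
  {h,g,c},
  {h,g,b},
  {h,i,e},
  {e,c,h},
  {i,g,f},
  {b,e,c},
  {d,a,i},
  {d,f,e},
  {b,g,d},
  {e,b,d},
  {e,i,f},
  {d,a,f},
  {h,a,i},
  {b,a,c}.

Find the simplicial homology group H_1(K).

H_1 = Z ⊕ Z/2.

We work with the vertex ordering a < b < c < d < e < f < g < h < i. The simplices of K, each written with vertices in increasing order, are:

  0-simplices (9): a, b, c, d, e, f, g, h, i
  1-simplices (27): ab, ac, ad, af, ah, ai, bc, bd, be, bg, bh, ce, cf, cg, ch, de, df, dg, di, ef, eh, ei, fg, fi, gh, gi, hi
  2-simplices (18): abc, abh, acf, adf, adi, ahi, bce, bde, bdg, bgh, ceh, cfg, cgh, def, dgi, efi, ehi, fgi

so the chain groups are C_0 ≅ Z^9, C_1 ≅ Z^27, C_2 ≅ Z^18.

The boundary map ∂_1: C_1 → C_0 is given by ∂[p,q] = [q] − [p]. For instance
  ∂fg = g − f.
As a 9×27 matrix over Z this has rank 8, with invariant factors (1,1,1,1,1,1,1,1).

The boundary map ∂_2: C_2 → C_1 sends each 2-simplex [p,q,r] to [q,r] − [p,r] + [p,q]. For instance
  ∂adf = df − af + ad,
  ∂bde = de − be + bd.
The 27×18 boundary matrix has rank 18 and Smith normal form diag(1,1,1,1,1,1,1,1,1,1,1,1,1,1,1,1,1,2).

Computing H_k = (kernel of ∂_k) / (image of ∂_{k+1}):

  H_1: rank ker ∂_1 − rank ∂_2 = (27 − 8) − 18 = 1, and ∂_2 has invariant factor 2 > 1, so H_1 = Z ⊕ Z/2.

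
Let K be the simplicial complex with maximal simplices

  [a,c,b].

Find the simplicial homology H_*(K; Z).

H_0 ≅ Z,  H_1 = 0,  H_2 = 0.

Order the vertices as a < b < c. Listing each simplex with vertices in this order, K has dimension 2 with simplices:

  0-simplices (3): a, b, c
  1-simplices (3): ab, ac, bc
  2-simplices (1): abc

giving chain groups C_0 ≅ Z^3, C_1 ≅ Z^3, C_2 ≅ Z^1.

∂_1: C_1 → C_0 maps an edge to its endpoints' difference, ∂[p,q] = q − p.
As a 3×3 matrix over Z this has rank 2, with invariant factors (1,1).

Boundary ∂_2: C_2 → C_1 acts by ∂[p,q,r] = [q,r] − [p,r] + [p,q]. For instance
  ∂abc = bc − ac + ab.
This gives a 3×1 integer matrix of rank 1; reducing to Smith normal form yields diagonal entries (1).

Now H_k = ker ∂_k / im ∂_{k+1}, so:

  H_0: rank C_0 − rank ∂_1 = 3 − 2 = 1, and the invariant factors of ∂_1 are all 1, so H_0 = Z.
  H_1: rank ker ∂_1 − rank ∂_2 = (3 − 2) − 1 = 0, and the invariant factors of ∂_2 are all 1, so H_1 = 0.
  H_2: rank ker ∂_2 − rank ∂_3 = (1 − 1) − 0 = 0, and there is no ∂_3, so H_2 = 0.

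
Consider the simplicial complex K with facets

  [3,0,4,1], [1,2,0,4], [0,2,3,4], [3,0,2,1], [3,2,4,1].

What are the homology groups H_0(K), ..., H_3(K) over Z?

K has 5 vertices, 10 edges, 10 triangles, 5 3-simplices.
rank ∂_0 = 0, rank ∂_1 = 4 ⇒ b_0 = 5 − 0 − 4 = 1; all invariant factors of ∂_1 are 1 so no torsion. So H_0 = Z.
rank ∂_1 = 4, rank ∂_2 = 6 ⇒ b_1 = 10 − 4 − 6 = 0; all invariant factors of ∂_2 are 1 so no torsion. So H_1 = 0.
rank ∂_2 = 6, rank ∂_3 = 4 ⇒ b_2 = 10 − 6 − 4 = 0; all invariant factors of ∂_3 are 1 so no torsion. So H_2 = 0.
rank ∂_3 = 4, rank ∂_4 = 0 ⇒ b_3 = 5 − 4 − 0 = 1. So H_3 = Z.

H_0 ≅ Z,  H_1 = 0,  H_2 = 0,  H_3 ≅ Z.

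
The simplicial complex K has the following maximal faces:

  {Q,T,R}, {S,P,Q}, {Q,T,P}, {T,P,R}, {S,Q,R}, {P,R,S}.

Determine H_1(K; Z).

We work with the vertex ordering P < Q < R < S < T. The simplices of K, each written with vertices in increasing order, are:

  0-simplices (5): P, Q, R, S, T
  1-simplices (9): PQ, PR, PS, PT, QR, QS, QT, RS, RT
  2-simplices (6): PQS, PQT, PRS, PRT, QRS, QRT

Hence C_0 ≅ Z^5, C_1 ≅ Z^9, C_2 ≅ Z^6.

Boundary ∂_1: C_1 → C_0 sends each edge [p,q] (with p < q) to q − p.
The 5×9 boundary matrix has rank 4 and Smith normal form diag(1,1,1,1).

Boundary ∂_2: C_2 → C_1 sends each 2-simplex [p,q,r] to [q,r] − [p,r] + [p,q]. For instance
  ∂PRT = RT − PT + PR,
  ∂PQT = QT − PT + PQ.
This gives a 9×6 integer matrix of rank 5; reducing to Smith normal form yields diagonal entries (1,1,1,1,1).

Now H_k = ker ∂_k / im ∂_{k+1}, so:

  H_1: rank ker ∂_1 − rank ∂_2 = (9 − 4) − 5 = 0, and the invariant factors of ∂_2 are all 1, so H_1 ≅ 0.

H_1 ≅ 0.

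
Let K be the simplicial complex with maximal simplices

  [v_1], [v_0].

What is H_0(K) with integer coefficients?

H_0 ≅ Z^2.

Order the vertices as v_0 < v_1. Listing each simplex with vertices in this order, K has dimension 0 with simplices:

  0-simplices (2): [v_0], [v_1]

so the chain groups are C_0 ≅ Z^2.

From H_k ≅ ker(∂_k) / im(∂_{k+1}) we obtain:

  H_0: rank C_0 − rank ∂_1 = 2 − 0 = 2, and there is no ∂_1, so H_0 = Z^2.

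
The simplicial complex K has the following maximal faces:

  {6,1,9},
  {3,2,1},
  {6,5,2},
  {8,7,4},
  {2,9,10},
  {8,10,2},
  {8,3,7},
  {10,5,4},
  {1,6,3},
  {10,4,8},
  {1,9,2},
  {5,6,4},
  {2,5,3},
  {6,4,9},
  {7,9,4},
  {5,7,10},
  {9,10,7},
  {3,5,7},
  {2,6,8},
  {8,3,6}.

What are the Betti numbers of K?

b_0 = 1, b_1 = 1, b_2 = 0.

Take the total order 1 < 2 < 3 < 4 < 5 < 6 < 7 < 8 < 9 < 10 on the vertex set. Then K (dimension 2) consists of the simplices:

  0-simplices (10): [1], [2], [3], [4], [5], [6], [7], [8], [9], [10]
  1-simplices (30): (30 of them)
  2-simplices (20): (20 of them)

so the chain groups are C_0 ≅ Z^10, C_1 ≅ Z^30, C_2 ≅ Z^20.

∂_1: C_1 → C_0 sends each edge [p,q] (with p < q) to q − p. For instance
  ∂[4,10] = [10] − [4].
The resulting 10×30 matrix has rank 9, and its Smith normal form has invariant factors (1,1,1,1,1,1,1,1,1).

Boundary ∂_2: C_2 → C_1 sends each 2-simplex [p,q,r] to [q,r] − [p,r] + [p,q]. For instance
  ∂[4,7,9] = [7,9] − [4,9] + [4,7],
  ∂[1,3,6] = [3,6] − [1,6] + [1,3].
As a 30×20 matrix over Z this has rank 20, with invariant factors (1,1,1,1,1,1,1,1,1,1,1,1,1,1,1,1,1,1,1,2).

Computing H_k = (kernel of ∂_k) / (image of ∂_{k+1}):

  H_0: rank C_0 − rank ∂_1 = 10 − 9 = 1, and the invariant factors of ∂_1 are all 1, so H_0 ≅ Z.
  H_1: rank ker ∂_1 − rank ∂_2 = (30 − 9) − 20 = 1, and ∂_2 has invariant factor 2 > 1, so H_1 ≅ Z ⊕ Z/2.
  H_2: rank ker ∂_2 − rank ∂_3 = (20 − 20) − 0 = 0, and there is no ∂_3, so H_2 ≅ 0.

Hence the Betti numbers are b_0 = 1, b_1 = 1, b_2 = 0.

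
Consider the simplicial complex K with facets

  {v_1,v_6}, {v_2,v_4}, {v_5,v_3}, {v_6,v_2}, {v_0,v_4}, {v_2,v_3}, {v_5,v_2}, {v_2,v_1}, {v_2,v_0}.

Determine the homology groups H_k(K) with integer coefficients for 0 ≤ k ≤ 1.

H_0 = Z,  H_1 = Z^3.

Fix the vertex order v_0 < v_1 < v_2 < v_3 < v_4 < v_5 < v_6 and write every simplex with vertices in increasing order. Then dim K = 1 and the simplices of K are:

  0-simplices (7): [v_0], [v_1], [v_2], [v_3], [v_4], [v_5], [v_6]
  1-simplices (9): [v_0,v_2], [v_0,v_4], [v_1,v_2], [v_1,v_6], [v_2,v_3], [v_2,v_4], [v_2,v_5], [v_2,v_6], [v_3,v_5]

so the chain groups are C_0 ≅ Z^7, C_1 ≅ Z^9.

The boundary map ∂_1: C_1 → C_0 sends each edge [p,q] (with p < q) to q − p. For instance
  ∂[v_3,v_5] = [v_5] − [v_3].
This gives a 7×9 integer matrix of rank 6; reducing to Smith normal form yields diagonal entries (1,1,1,1,1,1).

Computing H_k = (kernel of ∂_k) / (image of ∂_{k+1}):

  H_0: rank C_0 − rank ∂_1 = 7 − 6 = 1, and the invariant factors of ∂_1 are all 1, so H_0 ≅ Z.
  H_1: rank ker ∂_1 − rank ∂_2 = (9 − 6) − 0 = 3, and there is no ∂_2, so H_1 ≅ Z^3.

As a check, the Euler characteristic is 7 − 9 = -2, which agrees with 1 − 3 = -2.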